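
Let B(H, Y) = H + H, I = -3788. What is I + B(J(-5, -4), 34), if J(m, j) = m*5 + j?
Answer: -3846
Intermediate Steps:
J(m, j) = j + 5*m (J(m, j) = 5*m + j = j + 5*m)
B(H, Y) = 2*H
I + B(J(-5, -4), 34) = -3788 + 2*(-4 + 5*(-5)) = -3788 + 2*(-4 - 25) = -3788 + 2*(-29) = -3788 - 58 = -3846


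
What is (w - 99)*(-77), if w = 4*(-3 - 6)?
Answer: 10395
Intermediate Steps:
w = -36 (w = 4*(-9) = -36)
(w - 99)*(-77) = (-36 - 99)*(-77) = -135*(-77) = 10395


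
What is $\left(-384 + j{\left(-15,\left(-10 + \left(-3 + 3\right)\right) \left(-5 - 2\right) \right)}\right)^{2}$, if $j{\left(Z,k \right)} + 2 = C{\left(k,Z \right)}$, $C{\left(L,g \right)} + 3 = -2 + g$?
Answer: $164836$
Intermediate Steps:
$C{\left(L,g \right)} = -5 + g$ ($C{\left(L,g \right)} = -3 + \left(-2 + g\right) = -5 + g$)
$j{\left(Z,k \right)} = -7 + Z$ ($j{\left(Z,k \right)} = -2 + \left(-5 + Z\right) = -7 + Z$)
$\left(-384 + j{\left(-15,\left(-10 + \left(-3 + 3\right)\right) \left(-5 - 2\right) \right)}\right)^{2} = \left(-384 - 22\right)^{2} = \left(-406\right)^{2} = 164836$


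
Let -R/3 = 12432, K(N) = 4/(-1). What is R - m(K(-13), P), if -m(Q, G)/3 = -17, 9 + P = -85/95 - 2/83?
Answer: -37347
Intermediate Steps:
K(N) = -4 (K(N) = 4*(-1) = -4)
R = -37296 (R = -3*12432 = -37296)
P = -15642/1577 (P = -9 + (-85/95 - 2/83) = -9 + (-85*1/95 - 2*1/83) = -9 + (-17/19 - 2/83) = -9 - 1449/1577 = -15642/1577 ≈ -9.9188)
m(Q, G) = 51 (m(Q, G) = -3*(-17) = 51)
R - m(K(-13), P) = -37296 - 1*51 = -37296 - 51 = -37347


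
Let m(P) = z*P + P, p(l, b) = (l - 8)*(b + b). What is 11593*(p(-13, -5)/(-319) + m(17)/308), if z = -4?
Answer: -7755717/812 ≈ -9551.4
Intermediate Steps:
p(l, b) = 2*b*(-8 + l) (p(l, b) = (-8 + l)*(2*b) = 2*b*(-8 + l))
m(P) = -3*P (m(P) = -4*P + P = -3*P)
11593*(p(-13, -5)/(-319) + m(17)/308) = 11593*((2*(-5)*(-8 - 13))/(-319) - 3*17/308) = 11593*((2*(-5)*(-21))*(-1/319) - 51*1/308) = 11593*(210*(-1/319) - 51/308) = 11593*(-210/319 - 51/308) = 11593*(-669/812) = -7755717/812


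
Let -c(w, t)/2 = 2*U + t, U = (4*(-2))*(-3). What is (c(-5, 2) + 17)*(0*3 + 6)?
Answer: -498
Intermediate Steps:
U = 24 (U = -8*(-3) = 24)
c(w, t) = -96 - 2*t (c(w, t) = -2*(2*24 + t) = -2*(48 + t) = -96 - 2*t)
(c(-5, 2) + 17)*(0*3 + 6) = ((-96 - 2*2) + 17)*(0*3 + 6) = ((-96 - 4) + 17)*(0 + 6) = (-100 + 17)*6 = -83*6 = -498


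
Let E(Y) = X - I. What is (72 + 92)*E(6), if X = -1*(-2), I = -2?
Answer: 656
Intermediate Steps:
X = 2
E(Y) = 4 (E(Y) = 2 - 1*(-2) = 2 + 2 = 4)
(72 + 92)*E(6) = (72 + 92)*4 = 164*4 = 656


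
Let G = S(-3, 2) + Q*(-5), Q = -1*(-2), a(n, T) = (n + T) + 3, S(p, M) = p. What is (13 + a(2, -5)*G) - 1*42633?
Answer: -42620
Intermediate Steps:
a(n, T) = 3 + T + n (a(n, T) = (T + n) + 3 = 3 + T + n)
Q = 2
G = -13 (G = -3 + 2*(-5) = -3 - 10 = -13)
(13 + a(2, -5)*G) - 1*42633 = (13 + (3 - 5 + 2)*(-13)) - 1*42633 = (13 + 0*(-13)) - 42633 = (13 + 0) - 42633 = 13 - 42633 = -42620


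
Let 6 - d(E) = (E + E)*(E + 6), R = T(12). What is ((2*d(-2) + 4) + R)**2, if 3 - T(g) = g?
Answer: 1521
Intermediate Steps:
T(g) = 3 - g
R = -9 (R = 3 - 1*12 = 3 - 12 = -9)
d(E) = 6 - 2*E*(6 + E) (d(E) = 6 - (E + E)*(E + 6) = 6 - 2*E*(6 + E))
((2*d(-2) + 4) + R)**2 = ((2*(6 - 12*(-2) - 2*(-2)**2) + 4) - 9)**2 = ((2*(6 + 24 - 2*4) + 4) - 9)**2 = ((2*(6 + 24 - 8) + 4) - 9)**2 = ((2*22 + 4) - 9)**2 = ((44 + 4) - 9)**2 = (48 - 9)**2 = 39**2 = 1521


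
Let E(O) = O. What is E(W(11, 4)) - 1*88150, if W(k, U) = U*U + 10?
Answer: -88124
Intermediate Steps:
W(k, U) = 10 + U² (W(k, U) = U² + 10 = 10 + U²)
E(W(11, 4)) - 1*88150 = (10 + 4²) - 1*88150 = (10 + 16) - 88150 = 26 - 88150 = -88124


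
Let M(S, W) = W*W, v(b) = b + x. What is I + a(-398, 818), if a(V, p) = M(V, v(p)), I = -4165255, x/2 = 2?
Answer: -3489571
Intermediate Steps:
x = 4 (x = 2*2 = 4)
v(b) = 4 + b (v(b) = b + 4 = 4 + b)
M(S, W) = W²
a(V, p) = (4 + p)²
I + a(-398, 818) = -4165255 + (4 + 818)² = -4165255 + 822² = -4165255 + 675684 = -3489571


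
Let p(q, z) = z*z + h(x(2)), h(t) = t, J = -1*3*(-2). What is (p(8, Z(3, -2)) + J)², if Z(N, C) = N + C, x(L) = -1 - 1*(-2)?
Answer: 64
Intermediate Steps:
J = 6 (J = -3*(-2) = 6)
x(L) = 1 (x(L) = -1 + 2 = 1)
Z(N, C) = C + N
p(q, z) = 1 + z² (p(q, z) = z*z + 1 = z² + 1 = 1 + z²)
(p(8, Z(3, -2)) + J)² = ((1 + (-2 + 3)²) + 6)² = ((1 + 1²) + 6)² = ((1 + 1) + 6)² = (2 + 6)² = 8² = 64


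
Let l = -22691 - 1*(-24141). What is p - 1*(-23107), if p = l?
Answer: 24557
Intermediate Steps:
l = 1450 (l = -22691 + 24141 = 1450)
p = 1450
p - 1*(-23107) = 1450 - 1*(-23107) = 1450 + 23107 = 24557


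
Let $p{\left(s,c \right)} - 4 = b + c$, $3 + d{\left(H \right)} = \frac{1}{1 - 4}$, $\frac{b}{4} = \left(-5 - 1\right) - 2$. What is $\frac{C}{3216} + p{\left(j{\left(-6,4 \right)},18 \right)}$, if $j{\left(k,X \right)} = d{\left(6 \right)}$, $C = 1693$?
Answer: $- \frac{30467}{3216} \approx -9.4736$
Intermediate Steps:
$b = -32$ ($b = 4 \left(\left(-5 - 1\right) - 2\right) = 4 \left(-6 - 2\right) = 4 \left(-8\right) = -32$)
$d{\left(H \right)} = - \frac{10}{3}$ ($d{\left(H \right)} = -3 + \frac{1}{1 - 4} = -3 + \frac{1}{-3} = -3 - \frac{1}{3} = - \frac{10}{3}$)
$j{\left(k,X \right)} = - \frac{10}{3}$
$p{\left(s,c \right)} = -28 + c$ ($p{\left(s,c \right)} = 4 + \left(-32 + c\right) = -28 + c$)
$\frac{C}{3216} + p{\left(j{\left(-6,4 \right)},18 \right)} = \frac{1693}{3216} + \left(-28 + 18\right) = 1693 \cdot \frac{1}{3216} - 10 = \frac{1693}{3216} - 10 = - \frac{30467}{3216}$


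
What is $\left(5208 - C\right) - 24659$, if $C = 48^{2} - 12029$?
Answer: $-9726$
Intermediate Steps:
$C = -9725$ ($C = 2304 - 12029 = -9725$)
$\left(5208 - C\right) - 24659 = \left(5208 - -9725\right) - 24659 = \left(5208 + 9725\right) - 24659 = 14933 - 24659 = -9726$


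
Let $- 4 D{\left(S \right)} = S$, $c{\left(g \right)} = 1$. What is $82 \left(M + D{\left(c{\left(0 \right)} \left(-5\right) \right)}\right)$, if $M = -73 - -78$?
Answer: $\frac{1025}{2} \approx 512.5$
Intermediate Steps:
$M = 5$ ($M = -73 + 78 = 5$)
$D{\left(S \right)} = - \frac{S}{4}$
$82 \left(M + D{\left(c{\left(0 \right)} \left(-5\right) \right)}\right) = 82 \left(5 - \frac{1 \left(-5\right)}{4}\right) = 82 \left(5 - - \frac{5}{4}\right) = 82 \left(5 + \frac{5}{4}\right) = 82 \cdot \frac{25}{4} = \frac{1025}{2}$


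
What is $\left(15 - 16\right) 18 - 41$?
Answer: $-59$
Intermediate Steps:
$\left(15 - 16\right) 18 - 41 = \left(-1\right) 18 - 41 = -18 - 41 = -59$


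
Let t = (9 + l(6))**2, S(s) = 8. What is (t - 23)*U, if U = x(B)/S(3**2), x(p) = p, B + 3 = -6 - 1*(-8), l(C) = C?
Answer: -101/4 ≈ -25.250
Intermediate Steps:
B = -1 (B = -3 + (-6 - 1*(-8)) = -3 + (-6 + 8) = -3 + 2 = -1)
t = 225 (t = (9 + 6)**2 = 15**2 = 225)
U = -1/8 ≈ -0.12500
(t - 23)*U = (225 - 23)*(-1/8) = 202*(-1/8) = -101/4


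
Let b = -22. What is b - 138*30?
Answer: -4162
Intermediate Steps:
b - 138*30 = -22 - 138*30 = -22 - 4140 = -4162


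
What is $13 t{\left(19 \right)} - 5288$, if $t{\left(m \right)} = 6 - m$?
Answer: $-5457$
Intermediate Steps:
$13 t{\left(19 \right)} - 5288 = 13 \left(6 - 19\right) - 5288 = 13 \left(-13\right) - 5288 = -169 - 5288 = -5457$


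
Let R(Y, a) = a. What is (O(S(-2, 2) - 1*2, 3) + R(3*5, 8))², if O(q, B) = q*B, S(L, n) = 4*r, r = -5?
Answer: 3364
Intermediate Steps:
S(L, n) = -20 (S(L, n) = 4*(-5) = -20)
O(q, B) = B*q
(O(S(-2, 2) - 1*2, 3) + R(3*5, 8))² = (3*(-20 - 1*2) + 8)² = (3*(-20 - 2) + 8)² = (3*(-22) + 8)² = (-66 + 8)² = (-58)² = 3364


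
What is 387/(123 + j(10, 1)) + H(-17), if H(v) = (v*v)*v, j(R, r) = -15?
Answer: -58913/12 ≈ -4909.4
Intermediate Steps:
H(v) = v³ (H(v) = v²*v = v³)
387/(123 + j(10, 1)) + H(-17) = 387/(123 - 15) + (-17)³ = 387/108 - 4913 = 387*(1/108) - 4913 = 43/12 - 4913 = -58913/12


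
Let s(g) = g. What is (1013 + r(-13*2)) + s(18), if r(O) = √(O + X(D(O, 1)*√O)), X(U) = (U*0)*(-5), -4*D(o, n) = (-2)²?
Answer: 1031 + I*√26 ≈ 1031.0 + 5.099*I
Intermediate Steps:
D(o, n) = -1 (D(o, n) = -¼*(-2)² = -¼*4 = -1)
X(U) = 0 (X(U) = 0*(-5) = 0)
r(O) = √O (r(O) = √(O + 0) = √O)
(1013 + r(-13*2)) + s(18) = (1013 + √(-13*2)) + 18 = (1013 + √(-26)) + 18 = (1013 + I*√26) + 18 = 1031 + I*√26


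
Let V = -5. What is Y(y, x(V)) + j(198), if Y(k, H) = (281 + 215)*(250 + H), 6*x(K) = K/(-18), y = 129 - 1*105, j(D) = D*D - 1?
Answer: 4407101/27 ≈ 1.6323e+5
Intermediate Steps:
j(D) = -1 + D² (j(D) = D² - 1 = -1 + D²)
y = 24 (y = 129 - 105 = 24)
x(K) = -K/108 (x(K) = (K/(-18))/6 = (K*(-1/18))/6 = (-K/18)/6 = -K/108)
Y(k, H) = 124000 + 496*H (Y(k, H) = 496*(250 + H) = 124000 + 496*H)
Y(y, x(V)) + j(198) = (124000 + 496*(-1/108*(-5))) + (-1 + 198²) = (124000 + 496*(5/108)) + (-1 + 39204) = (124000 + 620/27) + 39203 = 3348620/27 + 39203 = 4407101/27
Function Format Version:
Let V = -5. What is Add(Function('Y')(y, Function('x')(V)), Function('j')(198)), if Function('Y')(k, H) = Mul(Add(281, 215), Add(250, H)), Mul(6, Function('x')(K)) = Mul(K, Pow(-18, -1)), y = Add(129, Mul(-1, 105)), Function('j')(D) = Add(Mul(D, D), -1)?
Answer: Rational(4407101, 27) ≈ 1.6323e+5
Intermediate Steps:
Function('j')(D) = Add(-1, Pow(D, 2)) (Function('j')(D) = Add(Pow(D, 2), -1) = Add(-1, Pow(D, 2)))
y = 24 (y = Add(129, -105) = 24)
Function('x')(K) = Mul(Rational(-1, 108), K) (Function('x')(K) = Mul(Rational(1, 6), Mul(K, Pow(-18, -1))) = Mul(Rational(1, 6), Mul(K, Rational(-1, 18))) = Mul(Rational(1, 6), Mul(Rational(-1, 18), K)) = Mul(Rational(-1, 108), K))
Function('Y')(k, H) = Add(124000, Mul(496, H)) (Function('Y')(k, H) = Mul(496, Add(250, H)) = Add(124000, Mul(496, H)))
Add(Function('Y')(y, Function('x')(V)), Function('j')(198)) = Add(Add(124000, Mul(496, Mul(Rational(-1, 108), -5))), Add(-1, Pow(198, 2))) = Add(Add(124000, Mul(496, Rational(5, 108))), Add(-1, 39204)) = Add(Add(124000, Rational(620, 27)), 39203) = Add(Rational(3348620, 27), 39203) = Rational(4407101, 27)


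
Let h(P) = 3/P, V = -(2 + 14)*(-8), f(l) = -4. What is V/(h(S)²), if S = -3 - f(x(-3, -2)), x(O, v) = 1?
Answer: 128/9 ≈ 14.222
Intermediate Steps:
S = 1 (S = -3 - 1*(-4) = -3 + 4 = 1)
V = 128 (V = -16*(-8) = -1*(-128) = 128)
V/(h(S)²) = 128/((3/1)²) = 128/((3*1)²) = 128/(3²) = 128/9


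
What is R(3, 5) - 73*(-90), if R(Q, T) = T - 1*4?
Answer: 6571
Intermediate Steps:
R(Q, T) = -4 + T (R(Q, T) = T - 4 = -4 + T)
R(3, 5) - 73*(-90) = (-4 + 5) - 73*(-90) = 1 + 6570 = 6571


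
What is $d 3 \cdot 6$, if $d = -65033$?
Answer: $-1170594$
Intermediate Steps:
$d 3 \cdot 6 = - 65033 \cdot 3 \cdot 6 = \left(-65033\right) 18 = -1170594$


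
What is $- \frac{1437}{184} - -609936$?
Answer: $\frac{112226787}{184} \approx 6.0993 \cdot 10^{5}$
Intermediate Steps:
$- \frac{1437}{184} - -609936 = \left(-1437\right) \frac{1}{184} + 609936 = - \frac{1437}{184} + 609936 = \frac{112226787}{184}$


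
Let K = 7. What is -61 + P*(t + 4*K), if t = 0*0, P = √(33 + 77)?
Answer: -61 + 28*√110 ≈ 232.67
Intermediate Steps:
P = √110 ≈ 10.488
t = 0
-61 + P*(t + 4*K) = -61 + √110*(0 + 4*7) = -61 + √110*(0 + 28) = -61 + √110*28 = -61 + 28*√110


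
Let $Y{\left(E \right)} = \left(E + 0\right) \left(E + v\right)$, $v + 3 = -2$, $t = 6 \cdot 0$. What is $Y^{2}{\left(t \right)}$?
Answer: $0$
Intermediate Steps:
$t = 0$
$v = -5$ ($v = -3 - 2 = -5$)
$Y{\left(E \right)} = E \left(-5 + E\right)$ ($Y{\left(E \right)} = \left(E + 0\right) \left(E - 5\right) = E \left(-5 + E\right)$)
$Y^{2}{\left(t \right)} = \left(0 \left(-5 + 0\right)\right)^{2} = \left(0 \left(-5\right)\right)^{2} = 0^{2} = 0$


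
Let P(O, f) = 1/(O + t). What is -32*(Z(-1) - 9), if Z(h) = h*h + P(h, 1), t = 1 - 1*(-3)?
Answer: 736/3 ≈ 245.33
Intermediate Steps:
t = 4 (t = 1 + 3 = 4)
P(O, f) = 1/(4 + O) (P(O, f) = 1/(O + 4) = 1/(4 + O))
Z(h) = h**2 + 1/(4 + h) (Z(h) = h*h + 1/(4 + h) = h**2 + 1/(4 + h))
-32*(Z(-1) - 9) = -32*((1 + (-1)**2*(4 - 1))/(4 - 1) - 9) = -32*((1 + 1*3)/3 - 9) = -32*((1 + 3)/3 - 9) = -32*((1/3)*4 - 9) = -32*(4/3 - 9) = -32*(-23/3) = 736/3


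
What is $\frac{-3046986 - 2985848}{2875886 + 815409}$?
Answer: $- \frac{6032834}{3691295} \approx -1.6343$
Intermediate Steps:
$\frac{-3046986 - 2985848}{2875886 + 815409} = - \frac{6032834}{3691295}$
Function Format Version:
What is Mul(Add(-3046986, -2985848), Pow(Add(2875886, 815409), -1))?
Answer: Rational(-6032834, 3691295) ≈ -1.6343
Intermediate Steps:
Mul(Add(-3046986, -2985848), Pow(Add(2875886, 815409), -1)) = Mul(-6032834, Pow(3691295, -1)) = Mul(-6032834, Rational(1, 3691295)) = Rational(-6032834, 3691295)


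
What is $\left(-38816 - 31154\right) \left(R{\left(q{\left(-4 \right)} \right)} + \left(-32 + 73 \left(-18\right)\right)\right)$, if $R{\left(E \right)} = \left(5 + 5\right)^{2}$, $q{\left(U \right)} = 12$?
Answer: $87182620$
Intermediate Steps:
$R{\left(E \right)} = 100$ ($R{\left(E \right)} = 10^{2} = 100$)
$\left(-38816 - 31154\right) \left(R{\left(q{\left(-4 \right)} \right)} + \left(-32 + 73 \left(-18\right)\right)\right) = \left(-38816 - 31154\right) \left(100 + \left(-32 + 73 \left(-18\right)\right)\right) = - 69970 \left(100 - 1346\right) = \left(-69970\right) \left(-1246\right) = 87182620$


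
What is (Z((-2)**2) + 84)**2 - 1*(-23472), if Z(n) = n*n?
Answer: 33472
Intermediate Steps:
Z(n) = n**2
(Z((-2)**2) + 84)**2 - 1*(-23472) = (((-2)**2)**2 + 84)**2 - 1*(-23472) = (4**2 + 84)**2 + 23472 = (16 + 84)**2 + 23472 = 100**2 + 23472 = 10000 + 23472 = 33472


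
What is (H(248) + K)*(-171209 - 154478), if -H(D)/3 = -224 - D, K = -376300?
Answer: 122094845308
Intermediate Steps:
H(D) = 672 + 3*D (H(D) = -3*(-224 - D) = 672 + 3*D)
(H(248) + K)*(-171209 - 154478) = ((672 + 3*248) - 376300)*(-171209 - 154478) = ((672 + 744) - 376300)*(-325687) = (1416 - 376300)*(-325687) = -374884*(-325687) = 122094845308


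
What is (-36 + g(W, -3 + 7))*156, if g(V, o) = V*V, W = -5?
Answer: -1716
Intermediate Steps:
g(V, o) = V²
(-36 + g(W, -3 + 7))*156 = (-36 + (-5)²)*156 = (-36 + 25)*156 = -11*156 = -1716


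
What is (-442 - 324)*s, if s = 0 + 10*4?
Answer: -30640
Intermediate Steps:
s = 40 (s = 0 + 40 = 40)
(-442 - 324)*s = (-442 - 324)*40 = -766*40 = -30640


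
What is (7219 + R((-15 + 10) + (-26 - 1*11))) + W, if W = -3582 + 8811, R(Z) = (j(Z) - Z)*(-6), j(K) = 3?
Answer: 12178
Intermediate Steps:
R(Z) = -18 + 6*Z (R(Z) = (3 - Z)*(-6) = -18 + 6*Z)
W = 5229
(7219 + R((-15 + 10) + (-26 - 1*11))) + W = (7219 + (-18 + 6*((-15 + 10) + (-26 - 1*11)))) + 5229 = (7219 + (-18 + 6*(-5 + (-26 - 11)))) + 5229 = (7219 + (-18 + 6*(-5 - 37))) + 5229 = (7219 + (-18 + 6*(-42))) + 5229 = (7219 + (-18 - 252)) + 5229 = (7219 - 270) + 5229 = 6949 + 5229 = 12178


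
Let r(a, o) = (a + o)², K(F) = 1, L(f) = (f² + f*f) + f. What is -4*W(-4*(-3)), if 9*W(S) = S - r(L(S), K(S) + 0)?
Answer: 362356/9 ≈ 40262.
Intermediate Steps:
L(f) = f + 2*f² (L(f) = (f² + f²) + f = 2*f² + f = f + 2*f²)
W(S) = -(1 + S*(1 + 2*S))²/9 + S/9 (W(S) = (S - (S*(1 + 2*S) + (1 + 0))²)/9 = (S - (S*(1 + 2*S) + 1)²)/9 = (S - (1 + S*(1 + 2*S))²)/9 = -(1 + S*(1 + 2*S))²/9 + S/9)
-4*W(-4*(-3)) = -4*(-(1 + (-4*(-3))*(1 + 2*(-4*(-3))))²/9 + (-4*(-3))/9) = -4*(-(1 + 12*(1 + 2*12))²/9 + (⅑)*12) = -4*(-(1 + 12*(1 + 24))²/9 + 4/3) = -4*(-(1 + 12*25)²/9 + 4/3) = -4*(-(1 + 300)²/9 + 4/3) = -4*(-⅑*301² + 4/3) = -4*(-⅑*90601 + 4/3) = -4*(-90601/9 + 4/3) = -4*(-90589/9) = 362356/9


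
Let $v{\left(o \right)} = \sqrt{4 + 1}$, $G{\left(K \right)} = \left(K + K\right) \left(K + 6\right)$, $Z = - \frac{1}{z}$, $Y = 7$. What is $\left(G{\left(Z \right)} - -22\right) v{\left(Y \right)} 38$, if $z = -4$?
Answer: $\frac{3819 \sqrt{5}}{4} \approx 2134.9$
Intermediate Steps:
$Z = \frac{1}{4}$ ($Z = - \frac{1}{-4} = \left(-1\right) \left(- \frac{1}{4}\right) = \frac{1}{4} \approx 0.25$)
$G{\left(K \right)} = 2 K \left(6 + K\right)$
$v{\left(o \right)} = \sqrt{5}$
$\left(G{\left(Z \right)} - -22\right) v{\left(Y \right)} 38 = \left(2 \cdot \frac{1}{4} \left(6 + \frac{1}{4}\right) - -22\right) \sqrt{5} \cdot 38 = \left(2 \cdot \frac{1}{4} \cdot \frac{25}{4} + 22\right) \sqrt{5} \cdot 38 = \left(\frac{25}{8} + 22\right) \sqrt{5} \cdot 38 = \frac{201 \sqrt{5}}{8} \cdot 38 = \frac{3819 \sqrt{5}}{4}$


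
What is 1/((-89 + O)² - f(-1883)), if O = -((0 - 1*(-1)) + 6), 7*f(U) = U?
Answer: 1/9485 ≈ 0.00010543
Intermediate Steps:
f(U) = U/7
O = -7 (O = -((0 + 1) + 6) = -(1 + 6) = -1*7 = -7)
1/((-89 + O)² - f(-1883)) = 1/((-89 - 7)² - (-1883)/7) = 1/((-96)² - 1*(-269)) = 1/(9216 + 269) = 1/9485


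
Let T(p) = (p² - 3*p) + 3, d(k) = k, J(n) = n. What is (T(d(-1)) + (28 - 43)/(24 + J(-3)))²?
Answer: 1936/49 ≈ 39.510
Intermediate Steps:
T(p) = 3 + p² - 3*p
(T(d(-1)) + (28 - 43)/(24 + J(-3)))² = ((3 + (-1)² - 3*(-1)) + (28 - 43)/(24 - 3))² = ((3 + 1 + 3) - 15/21)² = (7 - 15*1/21)² = (7 - 5/7)² = (44/7)² = 1936/49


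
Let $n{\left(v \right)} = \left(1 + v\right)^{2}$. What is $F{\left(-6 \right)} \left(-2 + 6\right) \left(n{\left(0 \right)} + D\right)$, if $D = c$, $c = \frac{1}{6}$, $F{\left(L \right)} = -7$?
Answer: $- \frac{98}{3} \approx -32.667$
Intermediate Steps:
$c = \frac{1}{6} \approx 0.16667$
$D = \frac{1}{6} \approx 0.16667$
$F{\left(-6 \right)} \left(-2 + 6\right) \left(n{\left(0 \right)} + D\right) = - 7 \left(-2 + 6\right) \left(\left(1 + 0\right)^{2} + \frac{1}{6}\right) = - 7 \cdot 4 \left(1^{2} + \frac{1}{6}\right) = - 7 \cdot 4 \left(1 + \frac{1}{6}\right) = - 7 \cdot 4 \cdot \frac{7}{6} = \left(-7\right) \frac{14}{3} = - \frac{98}{3}$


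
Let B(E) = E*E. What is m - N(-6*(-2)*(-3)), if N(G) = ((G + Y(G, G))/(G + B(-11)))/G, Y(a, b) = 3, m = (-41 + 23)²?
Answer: 330469/1020 ≈ 323.99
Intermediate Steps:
m = 324 (m = (-18)² = 324)
B(E) = E²
N(G) = (3 + G)/(G*(121 + G)) (N(G) = ((G + 3)/(G + (-11)²))/G = ((3 + G)/(G + 121))/G = ((3 + G)/(121 + G))/G = (3 + G)/(G*(121 + G)))
m - N(-6*(-2)*(-3)) = 324 - (3 - 6*(-2)*(-3))/((-6*(-2)*(-3))*(121 - 6*(-2)*(-3))) = 324 - (3 + 12*(-3))/((12*(-3))*(121 + 12*(-3))) = 324 - (3 - 36)/((-36)*(121 - 36)) = 324 - (-1)*(-33)/(36*85) = 324 - 1*11/1020 = 324 - 11/1020 = 330469/1020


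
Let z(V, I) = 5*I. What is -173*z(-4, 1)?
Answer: -865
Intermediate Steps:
-173*z(-4, 1) = -865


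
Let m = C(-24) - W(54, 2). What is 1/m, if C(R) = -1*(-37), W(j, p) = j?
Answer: -1/17 ≈ -0.058824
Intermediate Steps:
C(R) = 37
m = -17 (m = 37 - 1*54 = 37 - 54 = -17)
1/m = 1/(-17) = -1/17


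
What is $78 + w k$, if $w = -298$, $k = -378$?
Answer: $112722$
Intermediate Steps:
$78 + w k = 78 - -112644 = 78 + 112644 = 112722$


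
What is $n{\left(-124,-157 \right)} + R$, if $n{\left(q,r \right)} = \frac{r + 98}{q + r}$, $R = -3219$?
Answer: $- \frac{904480}{281} \approx -3218.8$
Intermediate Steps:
$n{\left(q,r \right)} = \frac{98 + r}{q + r}$
$n{\left(-124,-157 \right)} + R = \frac{98 - 157}{-124 - 157} - 3219 = \frac{1}{-281} \left(-59\right) - 3219 = \left(- \frac{1}{281}\right) \left(-59\right) - 3219 = \frac{59}{281} - 3219 = - \frac{904480}{281}$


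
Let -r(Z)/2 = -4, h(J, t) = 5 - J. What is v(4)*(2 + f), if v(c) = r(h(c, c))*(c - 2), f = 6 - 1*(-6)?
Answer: 224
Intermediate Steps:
f = 12 (f = 6 + 6 = 12)
r(Z) = 8 (r(Z) = -2*(-4) = 8)
v(c) = -16 + 8*c (v(c) = 8*(c - 2) = 8*(-2 + c) = -16 + 8*c)
v(4)*(2 + f) = (-16 + 8*4)*(2 + 12) = (-16 + 32)*14 = 16*14 = 224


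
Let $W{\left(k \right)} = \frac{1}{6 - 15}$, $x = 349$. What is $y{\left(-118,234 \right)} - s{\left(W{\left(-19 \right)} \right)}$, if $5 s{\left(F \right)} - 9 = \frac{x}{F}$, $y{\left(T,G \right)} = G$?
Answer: $\frac{4302}{5} \approx 860.4$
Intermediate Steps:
$W{\left(k \right)} = - \frac{1}{9}$ ($W{\left(k \right)} = \frac{1}{-9} = - \frac{1}{9}$)
$s{\left(F \right)} = \frac{9}{5} + \frac{349}{5 F}$ ($s{\left(F \right)} = \frac{9}{5} + \frac{349 \frac{1}{F}}{5} = \frac{9}{5} + \frac{349}{5 F}$)
$y{\left(-118,234 \right)} - s{\left(W{\left(-19 \right)} \right)} = 234 - \frac{349 + 9 \left(- \frac{1}{9}\right)}{5 \left(- \frac{1}{9}\right)} = 234 - \frac{1}{5} \left(-9\right) \left(349 - 1\right) = 234 - \frac{1}{5} \left(-9\right) 348 = 234 - - \frac{3132}{5} = 234 + \frac{3132}{5} = \frac{4302}{5}$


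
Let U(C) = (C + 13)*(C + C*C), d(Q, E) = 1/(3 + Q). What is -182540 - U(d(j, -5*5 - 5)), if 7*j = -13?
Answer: -93472135/512 ≈ -1.8256e+5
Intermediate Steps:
j = -13/7 (j = (⅐)*(-13) = -13/7 ≈ -1.8571)
U(C) = (13 + C)*(C + C²)
-182540 - U(d(j, -5*5 - 5)) = -182540 - (13 + (1/(3 - 13/7))² + 14/(3 - 13/7))/(3 - 13/7) = -182540 - (13 + (1/(8/7))² + 14/(8/7))/8/7 = -182540 - 7*(13 + (7/8)² + 14*(7/8))/8 = -182540 - 7*(13 + 49/64 + 49/4)/8 = -182540 - 7*1665/(8*64) = -182540 - 1*11655/512 = -182540 - 11655/512 = -93472135/512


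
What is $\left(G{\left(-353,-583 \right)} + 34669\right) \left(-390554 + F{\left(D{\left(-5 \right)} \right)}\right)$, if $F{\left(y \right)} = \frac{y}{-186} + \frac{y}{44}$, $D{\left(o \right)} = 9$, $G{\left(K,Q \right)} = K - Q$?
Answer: $- \frac{18591236245257}{1364} \approx -1.363 \cdot 10^{10}$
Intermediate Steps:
$F{\left(y \right)} = \frac{71 y}{4092}$ ($F{\left(y \right)} = y \left(- \frac{1}{186}\right) + y \frac{1}{44} = - \frac{y}{186} + \frac{y}{44} = \frac{71 y}{4092}$)
$\left(G{\left(-353,-583 \right)} + 34669\right) \left(-390554 + F{\left(D{\left(-5 \right)} \right)}\right) = \left(\left(-353 - -583\right) + 34669\right) \left(-390554 + \frac{71}{4092} \cdot 9\right) = \left(\left(-353 + 583\right) + 34669\right) \left(-390554 + \frac{213}{1364}\right) = \left(230 + 34669\right) \left(- \frac{532715443}{1364}\right) = 34899 \left(- \frac{532715443}{1364}\right) = - \frac{18591236245257}{1364}$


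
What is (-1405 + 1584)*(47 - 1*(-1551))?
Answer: 286042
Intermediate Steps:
(-1405 + 1584)*(47 - 1*(-1551)) = 179*(47 + 1551) = 179*1598 = 286042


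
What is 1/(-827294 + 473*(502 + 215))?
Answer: -1/488153 ≈ -2.0485e-6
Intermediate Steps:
1/(-827294 + 473*(502 + 215)) = 1/(-827294 + 473*717) = 1/(-827294 + 339141) = 1/(-488153) = -1/488153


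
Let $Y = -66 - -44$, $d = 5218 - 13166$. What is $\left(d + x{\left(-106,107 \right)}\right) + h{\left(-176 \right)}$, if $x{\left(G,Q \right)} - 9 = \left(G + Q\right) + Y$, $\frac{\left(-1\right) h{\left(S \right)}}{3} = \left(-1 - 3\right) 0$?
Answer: $-7960$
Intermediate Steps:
$d = -7948$ ($d = 5218 - 13166 = -7948$)
$Y = -22$ ($Y = -66 + 44 = -22$)
$h{\left(S \right)} = 0$ ($h{\left(S \right)} = - 3 \left(-1 - 3\right) 0 = - 3 \left(\left(-4\right) 0\right) = \left(-3\right) 0 = 0$)
$x{\left(G,Q \right)} = -13 + G + Q$ ($x{\left(G,Q \right)} = 9 - \left(22 - G - Q\right) = 9 + \left(-22 + G + Q\right) = -13 + G + Q$)
$\left(d + x{\left(-106,107 \right)}\right) + h{\left(-176 \right)} = \left(-7948 - 12\right) + 0 = -7960 + 0 = -7960$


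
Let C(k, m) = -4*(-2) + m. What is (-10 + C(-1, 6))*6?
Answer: 24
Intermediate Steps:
C(k, m) = 8 + m
(-10 + C(-1, 6))*6 = (-10 + (8 + 6))*6 = (-10 + 14)*6 = 4*6 = 24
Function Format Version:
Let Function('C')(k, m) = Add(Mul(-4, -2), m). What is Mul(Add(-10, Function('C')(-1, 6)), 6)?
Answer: 24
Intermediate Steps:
Function('C')(k, m) = Add(8, m)
Mul(Add(-10, Function('C')(-1, 6)), 6) = Mul(Add(-10, Add(8, 6)), 6) = Mul(Add(-10, 14), 6) = Mul(4, 6) = 24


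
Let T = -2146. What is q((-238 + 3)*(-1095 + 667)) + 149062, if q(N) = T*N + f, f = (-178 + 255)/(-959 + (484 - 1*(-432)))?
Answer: -9274911651/43 ≈ -2.1570e+8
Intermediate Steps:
f = -77/43 (f = 77/(-959 + (484 + 432)) = 77/(-959 + 916) = 77/(-43) = 77*(-1/43) = -77/43 ≈ -1.7907)
q(N) = -77/43 - 2146*N (q(N) = -2146*N - 77/43 = -77/43 - 2146*N)
q((-238 + 3)*(-1095 + 667)) + 149062 = (-77/43 - 2146*(-238 + 3)*(-1095 + 667)) + 149062 = (-77/43 - (-504310)*(-428)) + 149062 = (-77/43 - 2146*100580) + 149062 = (-77/43 - 215844680) + 149062 = -9281321317/43 + 149062 = -9274911651/43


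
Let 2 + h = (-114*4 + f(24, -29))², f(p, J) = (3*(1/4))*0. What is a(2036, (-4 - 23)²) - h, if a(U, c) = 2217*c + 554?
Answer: 1408813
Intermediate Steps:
f(p, J) = 0 (f(p, J) = (3*(1*(¼)))*0 = (3*(¼))*0 = (¾)*0 = 0)
h = 207934 (h = -2 + (-114*4 + 0)² = -2 + (-456 + 0)² = -2 + (-456)² = -2 + 207936 = 207934)
a(U, c) = 554 + 2217*c
a(2036, (-4 - 23)²) - h = (554 + 2217*(-4 - 23)²) - 1*207934 = (554 + 2217*(-27)²) - 207934 = (554 + 2217*729) - 207934 = (554 + 1616193) - 207934 = 1616747 - 207934 = 1408813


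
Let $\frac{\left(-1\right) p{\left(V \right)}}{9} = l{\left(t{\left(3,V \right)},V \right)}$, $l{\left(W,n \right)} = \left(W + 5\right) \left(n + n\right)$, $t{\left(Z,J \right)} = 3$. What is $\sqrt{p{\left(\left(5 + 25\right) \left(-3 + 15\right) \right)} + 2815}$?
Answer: $5 i \sqrt{1961} \approx 221.42 i$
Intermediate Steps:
$l{\left(W,n \right)} = 2 n \left(5 + W\right)$ ($l{\left(W,n \right)} = \left(5 + W\right) 2 n = 2 n \left(5 + W\right)$)
$p{\left(V \right)} = - 144 V$ ($p{\left(V \right)} = - 9 \cdot 2 V \left(5 + 3\right) = - 9 \cdot 2 V 8 = - 9 \cdot 16 V = - 144 V$)
$\sqrt{p{\left(\left(5 + 25\right) \left(-3 + 15\right) \right)} + 2815} = \sqrt{- 144 \left(5 + 25\right) \left(-3 + 15\right) + 2815} = \sqrt{- 144 \cdot 30 \cdot 12 + 2815} = \sqrt{\left(-144\right) 360 + 2815} = \sqrt{-51840 + 2815} = \sqrt{-49025} = 5 i \sqrt{1961}$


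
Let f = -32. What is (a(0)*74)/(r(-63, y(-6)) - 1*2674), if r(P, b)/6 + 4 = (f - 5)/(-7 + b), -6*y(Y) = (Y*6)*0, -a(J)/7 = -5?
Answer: -9065/9332 ≈ -0.97139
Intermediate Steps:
a(J) = 35 (a(J) = -7*(-5) = 35)
y(Y) = 0 (y(Y) = -Y*6*0/6 = -6*Y*0/6 = -⅙*0 = 0)
r(P, b) = -24 - 222/(-7 + b) (r(P, b) = -24 + 6*((-32 - 5)/(-7 + b)) = -24 + 6*(-37/(-7 + b)) = -24 - 222/(-7 + b))
(a(0)*74)/(r(-63, y(-6)) - 1*2674) = (35*74)/(6*(-9 - 4*0)/(-7 + 0) - 1*2674) = 2590/(6*(-9 + 0)/(-7) - 2674) = 2590/(6*(-⅐)*(-9) - 2674) = 2590/(54/7 - 2674) = 2590/(-18664/7) = 2590*(-7/18664) = -9065/9332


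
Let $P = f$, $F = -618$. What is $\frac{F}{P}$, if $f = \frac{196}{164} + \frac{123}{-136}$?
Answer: $- \frac{3445968}{1621} \approx -2125.8$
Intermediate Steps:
$f = \frac{1621}{5576}$ ($f = 196 \cdot \frac{1}{164} + 123 \left(- \frac{1}{136}\right) = \frac{49}{41} - \frac{123}{136} = \frac{1621}{5576} \approx 0.29071$)
$P = \frac{1621}{5576} \approx 0.29071$
$\frac{F}{P} = - \frac{618}{\frac{1621}{5576}} = \left(-618\right) \frac{5576}{1621} = - \frac{3445968}{1621}$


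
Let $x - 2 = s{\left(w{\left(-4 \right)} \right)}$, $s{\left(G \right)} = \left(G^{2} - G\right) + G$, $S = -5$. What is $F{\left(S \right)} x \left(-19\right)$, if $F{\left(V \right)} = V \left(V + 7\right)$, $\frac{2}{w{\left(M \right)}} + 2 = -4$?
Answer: $\frac{3610}{9} \approx 401.11$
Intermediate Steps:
$w{\left(M \right)} = - \frac{1}{3}$ ($w{\left(M \right)} = \frac{2}{-2 - 4} = \frac{2}{-6} = 2 \left(- \frac{1}{6}\right) = - \frac{1}{3}$)
$F{\left(V \right)} = V \left(7 + V\right)$
$s{\left(G \right)} = G^{2}$
$x = \frac{19}{9}$ ($x = 2 + \left(- \frac{1}{3}\right)^{2} = 2 + \frac{1}{9} = \frac{19}{9} \approx 2.1111$)
$F{\left(S \right)} x \left(-19\right) = - 5 \left(7 - 5\right) \frac{19}{9} \left(-19\right) = \left(-5\right) 2 \cdot \frac{19}{9} \left(-19\right) = \left(-10\right) \frac{19}{9} \left(-19\right) = \left(- \frac{190}{9}\right) \left(-19\right) = \frac{3610}{9}$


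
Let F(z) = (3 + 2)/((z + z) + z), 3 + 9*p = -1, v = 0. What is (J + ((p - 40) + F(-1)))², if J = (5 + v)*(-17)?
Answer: 1308736/81 ≈ 16157.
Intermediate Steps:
p = -4/9 (p = -⅓ + (⅑)*(-1) = -⅓ - ⅑ = -4/9 ≈ -0.44444)
F(z) = 5/(3*z) (F(z) = 5/(2*z + z) = 5/((3*z)) = 5*(1/(3*z)) = 5/(3*z))
J = -85 (J = (5 + 0)*(-17) = 5*(-17) = -85)
(J + ((p - 40) + F(-1)))² = (-85 + ((-4/9 - 40) + (5/3)/(-1)))² = (-85 + (-364/9 + (5/3)*(-1)))² = (-85 + (-364/9 - 5/3))² = (-85 - 379/9)² = (-1144/9)² = 1308736/81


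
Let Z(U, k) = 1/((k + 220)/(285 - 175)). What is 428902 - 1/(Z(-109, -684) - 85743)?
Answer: 8531903440994/19892431 ≈ 4.2890e+5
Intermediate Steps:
Z(U, k) = 1/(2 + k/110) (Z(U, k) = 1/((220 + k)/110) = 1/((220 + k)*(1/110)) = 1/(2 + k/110))
428902 - 1/(Z(-109, -684) - 85743) = 428902 - 1/(110/(220 - 684) - 85743) = 428902 - 1/(110/(-464) - 85743) = 428902 - 1/(110*(-1/464) - 85743) = 428902 - 1/(-55/232 - 85743) = 428902 - 1/(-19892431/232) = 428902 - 1*(-232/19892431) = 428902 + 232/19892431 = 8531903440994/19892431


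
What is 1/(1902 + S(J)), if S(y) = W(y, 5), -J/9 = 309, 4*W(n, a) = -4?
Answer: 1/1901 ≈ 0.00052604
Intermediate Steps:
W(n, a) = -1 (W(n, a) = (1/4)*(-4) = -1)
J = -2781 (J = -9*309 = -2781)
S(y) = -1
1/(1902 + S(J)) = 1/(1902 - 1) = 1/1901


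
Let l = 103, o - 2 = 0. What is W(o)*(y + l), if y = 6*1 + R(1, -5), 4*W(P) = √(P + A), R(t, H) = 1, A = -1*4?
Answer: 55*I*√2/2 ≈ 38.891*I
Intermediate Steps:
A = -4
o = 2 (o = 2 + 0 = 2)
W(P) = √(-4 + P)/4 (W(P) = √(P - 4)/4 = √(-4 + P)/4)
y = 7 (y = 6*1 + 1 = 6 + 1 = 7)
W(o)*(y + l) = (√(-4 + 2)/4)*(7 + 103) = (√(-2)/4)*110 = ((I*√2)/4)*110 = (I*√2/4)*110 = 55*I*√2/2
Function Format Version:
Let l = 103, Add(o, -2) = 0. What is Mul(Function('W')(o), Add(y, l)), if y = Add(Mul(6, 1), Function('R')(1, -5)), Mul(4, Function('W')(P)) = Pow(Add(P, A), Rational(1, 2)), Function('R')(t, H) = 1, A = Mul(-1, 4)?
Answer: Mul(Rational(55, 2), I, Pow(2, Rational(1, 2))) ≈ Mul(38.891, I)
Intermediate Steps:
A = -4
o = 2 (o = Add(2, 0) = 2)
Function('W')(P) = Mul(Rational(1, 4), Pow(Add(-4, P), Rational(1, 2))) (Function('W')(P) = Mul(Rational(1, 4), Pow(Add(P, -4), Rational(1, 2))) = Mul(Rational(1, 4), Pow(Add(-4, P), Rational(1, 2))))
y = 7 (y = Add(Mul(6, 1), 1) = Add(6, 1) = 7)
Mul(Function('W')(o), Add(y, l)) = Mul(Mul(Rational(1, 4), Pow(Add(-4, 2), Rational(1, 2))), Add(7, 103)) = Mul(Mul(Rational(1, 4), Pow(-2, Rational(1, 2))), 110) = Mul(Mul(Rational(1, 4), Mul(I, Pow(2, Rational(1, 2)))), 110) = Mul(Mul(Rational(1, 4), I, Pow(2, Rational(1, 2))), 110) = Mul(Rational(55, 2), I, Pow(2, Rational(1, 2)))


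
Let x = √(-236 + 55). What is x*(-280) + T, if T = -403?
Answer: -403 - 280*I*√181 ≈ -403.0 - 3767.0*I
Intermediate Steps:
x = I*√181 (x = √(-181) = I*√181 ≈ 13.454*I)
x*(-280) + T = (I*√181)*(-280) - 403 = -280*I*√181 - 403 = -403 - 280*I*√181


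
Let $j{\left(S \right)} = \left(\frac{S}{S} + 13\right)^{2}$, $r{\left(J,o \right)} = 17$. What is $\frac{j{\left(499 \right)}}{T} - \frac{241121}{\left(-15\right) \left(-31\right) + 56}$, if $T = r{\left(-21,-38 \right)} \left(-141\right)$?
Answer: $- \frac{578069153}{1248837} \approx -462.89$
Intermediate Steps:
$T = -2397$ ($T = 17 \left(-141\right) = -2397$)
$j{\left(S \right)} = 196$ ($j{\left(S \right)} = \left(1 + 13\right)^{2} = 14^{2} = 196$)
$\frac{j{\left(499 \right)}}{T} - \frac{241121}{\left(-15\right) \left(-31\right) + 56} = \frac{196}{-2397} - \frac{241121}{\left(-15\right) \left(-31\right) + 56} = 196 \left(- \frac{1}{2397}\right) - \frac{241121}{465 + 56} = - \frac{196}{2397} - \frac{241121}{521} = - \frac{578069153}{1248837}$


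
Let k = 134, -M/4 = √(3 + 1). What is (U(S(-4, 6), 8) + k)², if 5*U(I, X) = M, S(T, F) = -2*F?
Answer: 438244/25 ≈ 17530.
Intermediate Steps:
M = -8 (M = -4*√(3 + 1) = -4*√4 = -4*2 = -8)
U(I, X) = -8/5 (U(I, X) = (⅕)*(-8) = -8/5)
(U(S(-4, 6), 8) + k)² = (-8/5 + 134)² = (662/5)² = 438244/25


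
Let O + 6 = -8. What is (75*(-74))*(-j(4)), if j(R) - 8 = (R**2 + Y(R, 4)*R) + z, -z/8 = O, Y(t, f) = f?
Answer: 843600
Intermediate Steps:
O = -14 (O = -6 - 8 = -14)
z = 112 (z = -8*(-14) = 112)
j(R) = 120 + R**2 + 4*R (j(R) = 8 + ((R**2 + 4*R) + 112) = 8 + (112 + R**2 + 4*R) = 120 + R**2 + 4*R)
(75*(-74))*(-j(4)) = (75*(-74))*(-(120 + 4**2 + 4*4)) = -(-5550)*(120 + 16 + 16) = -(-5550)*152 = -5550*(-152) = 843600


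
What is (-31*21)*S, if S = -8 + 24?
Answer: -10416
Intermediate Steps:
S = 16
(-31*21)*S = -31*21*16 = -651*16 = -10416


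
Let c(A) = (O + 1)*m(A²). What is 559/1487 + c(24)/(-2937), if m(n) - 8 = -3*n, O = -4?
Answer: -2010379/1455773 ≈ -1.3810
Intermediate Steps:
m(n) = 8 - 3*n
c(A) = -24 + 9*A² (c(A) = (-4 + 1)*(8 - 3*A²) = -3*(8 - 3*A²) = -24 + 9*A²)
559/1487 + c(24)/(-2937) = 559/1487 + (-24 + 9*24²)/(-2937) = 559*(1/1487) + (-24 + 9*576)*(-1/2937) = 559/1487 + (-24 + 5184)*(-1/2937) = 559/1487 + 5160*(-1/2937) = 559/1487 - 1720/979 = -2010379/1455773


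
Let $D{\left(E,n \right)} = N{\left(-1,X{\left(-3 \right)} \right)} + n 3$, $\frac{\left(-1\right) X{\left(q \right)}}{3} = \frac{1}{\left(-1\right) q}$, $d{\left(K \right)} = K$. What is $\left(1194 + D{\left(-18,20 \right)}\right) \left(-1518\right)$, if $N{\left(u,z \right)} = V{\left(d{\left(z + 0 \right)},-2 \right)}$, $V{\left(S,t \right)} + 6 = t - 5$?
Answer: $-1883838$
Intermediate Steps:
$V{\left(S,t \right)} = -11 + t$ ($V{\left(S,t \right)} = -6 + \left(t - 5\right) = -6 + \left(-5 + t\right) = -11 + t$)
$X{\left(q \right)} = \frac{3}{q}$ ($X{\left(q \right)} = - \frac{3}{\left(-1\right) q} = - 3 \left(- \frac{1}{q}\right) = \frac{3}{q}$)
$N{\left(u,z \right)} = -13$ ($N{\left(u,z \right)} = -11 - 2 = -13$)
$D{\left(E,n \right)} = -13 + 3 n$ ($D{\left(E,n \right)} = -13 + n 3 = -13 + 3 n$)
$\left(1194 + D{\left(-18,20 \right)}\right) \left(-1518\right) = \left(1194 + \left(-13 + 3 \cdot 20\right)\right) \left(-1518\right) = \left(1194 + \left(-13 + 60\right)\right) \left(-1518\right) = \left(1194 + 47\right) \left(-1518\right) = 1241 \left(-1518\right) = -1883838$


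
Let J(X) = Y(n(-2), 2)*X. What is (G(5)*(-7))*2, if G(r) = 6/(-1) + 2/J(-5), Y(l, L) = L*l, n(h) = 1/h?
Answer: 392/5 ≈ 78.400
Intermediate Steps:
J(X) = -X (J(X) = (2/(-2))*X = (2*(-1/2))*X = -X)
G(r) = -28/5 (G(r) = 6/(-1) + 2/((-1*(-5))) = 6*(-1) + 2/5 = -6 + 2*(1/5) = -6 + 2/5 = -28/5)
(G(5)*(-7))*2 = -28/5*(-7)*2 = (196/5)*2 = 392/5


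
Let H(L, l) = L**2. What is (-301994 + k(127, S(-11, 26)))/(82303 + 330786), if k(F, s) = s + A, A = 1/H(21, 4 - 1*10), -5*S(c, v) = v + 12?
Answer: -665913523/910861245 ≈ -0.73108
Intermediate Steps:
S(c, v) = -12/5 - v/5 (S(c, v) = -(v + 12)/5 = -(12 + v)/5 = -12/5 - v/5)
A = 1/441 (A = 1/(21**2) = 1/441 ≈ 0.0022676)
k(F, s) = 1/441 + s (k(F, s) = s + 1/441 = 1/441 + s)
(-301994 + k(127, S(-11, 26)))/(82303 + 330786) = (-301994 + (1/441 + (-12/5 - 1/5*26)))/(82303 + 330786) = (-301994 + (1/441 + (-12/5 - 26/5)))/413089 = (-301994 + (1/441 - 38/5))*(1/413089) = (-301994 - 16753/2205)*(1/413089) = -665913523/2205*1/413089 = -665913523/910861245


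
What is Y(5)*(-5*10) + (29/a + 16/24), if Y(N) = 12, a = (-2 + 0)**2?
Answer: -7105/12 ≈ -592.08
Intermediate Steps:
a = 4 (a = (-2)**2 = 4)
Y(5)*(-5*10) + (29/a + 16/24) = 12*(-5*10) + (29/4 + 16/24) = 12*(-50) + (29*(1/4) + 16*(1/24)) = -600 + (29/4 + 2/3) = -600 + 95/12 = -7105/12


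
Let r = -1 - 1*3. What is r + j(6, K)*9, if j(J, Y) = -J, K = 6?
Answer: -58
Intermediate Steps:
r = -4 (r = -1 - 3 = -4)
r + j(6, K)*9 = -4 - 1*6*9 = -4 - 6*9 = -4 - 54 = -58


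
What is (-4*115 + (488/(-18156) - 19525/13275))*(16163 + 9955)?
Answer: -1075970555554/89267 ≈ -1.2053e+7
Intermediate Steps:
(-4*115 + (488/(-18156) - 19525/13275))*(16163 + 9955) = (-460 + (488*(-1/18156) - 19525*1/13275))*26118 = (-460 + (-122/4539 - 781/531))*26118 = (-460 - 1203247/803403)*26118 = -370768627/803403*26118 = -1075970555554/89267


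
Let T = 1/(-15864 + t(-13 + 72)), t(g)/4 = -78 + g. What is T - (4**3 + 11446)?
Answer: -183469401/15940 ≈ -11510.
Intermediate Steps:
t(g) = -312 + 4*g (t(g) = 4*(-78 + g) = -312 + 4*g)
T = -1/15940 (T = 1/(-15864 + (-312 + 4*(-13 + 72))) = 1/(-15864 + (-312 + 4*59)) = 1/(-15864 + (-312 + 236)) = 1/(-15864 - 76) = 1/(-15940) = -1/15940 ≈ -6.2735e-5)
T - (4**3 + 11446) = -1/15940 - (4**3 + 11446) = -1/15940 - (64 + 11446) = -1/15940 - 1*11510 = -1/15940 - 11510 = -183469401/15940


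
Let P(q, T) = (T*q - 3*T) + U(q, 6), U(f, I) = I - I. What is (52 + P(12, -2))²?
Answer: 1156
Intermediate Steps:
U(f, I) = 0
P(q, T) = -3*T + T*q (P(q, T) = (T*q - 3*T) + 0 = (-3*T + T*q) + 0 = -3*T + T*q)
(52 + P(12, -2))² = (52 - 2*(-3 + 12))² = (52 - 2*9)² = (52 - 18)² = 34² = 1156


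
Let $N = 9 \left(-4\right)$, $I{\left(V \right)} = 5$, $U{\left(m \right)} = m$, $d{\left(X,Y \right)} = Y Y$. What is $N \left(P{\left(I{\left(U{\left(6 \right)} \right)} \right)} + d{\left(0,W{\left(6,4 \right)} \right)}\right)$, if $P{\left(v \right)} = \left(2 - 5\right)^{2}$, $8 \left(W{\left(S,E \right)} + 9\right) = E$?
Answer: $-2925$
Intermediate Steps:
$W{\left(S,E \right)} = -9 + \frac{E}{8}$
$d{\left(X,Y \right)} = Y^{2}$
$N = -36$
$P{\left(v \right)} = 9$ ($P{\left(v \right)} = \left(-3\right)^{2} = 9$)
$N \left(P{\left(I{\left(U{\left(6 \right)} \right)} \right)} + d{\left(0,W{\left(6,4 \right)} \right)}\right) = - 36 \left(9 + \left(-9 + \frac{1}{8} \cdot 4\right)^{2}\right) = - 36 \left(9 + \left(-9 + \frac{1}{2}\right)^{2}\right) = - 36 \left(9 + \left(- \frac{17}{2}\right)^{2}\right) = - 36 \left(9 + \frac{289}{4}\right) = \left(-36\right) \frac{325}{4} = -2925$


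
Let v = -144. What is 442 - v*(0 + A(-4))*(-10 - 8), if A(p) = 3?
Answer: -7334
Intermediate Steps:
442 - v*(0 + A(-4))*(-10 - 8) = 442 - (-144)*(0 + 3)*(-10 - 8) = 442 - (-144)*3*(-18) = 442 - (-144)*(-54) = 442 - 1*7776 = 442 - 7776 = -7334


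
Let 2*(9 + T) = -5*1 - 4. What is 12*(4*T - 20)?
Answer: -888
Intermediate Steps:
T = -27/2 (T = -9 + (-5*1 - 4)/2 = -9 + (-5 - 4)/2 = -9 + (1/2)*(-9) = -9 - 9/2 = -27/2 ≈ -13.500)
12*(4*T - 20) = 12*(4*(-27/2) - 20) = 12*(-54 - 20) = 12*(-74) = -888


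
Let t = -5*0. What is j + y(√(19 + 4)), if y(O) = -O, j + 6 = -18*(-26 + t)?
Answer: 462 - √23 ≈ 457.20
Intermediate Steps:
t = 0
j = 462 (j = -6 - 18*(-26 + 0) = -6 - 18*(-26) = -6 + 468 = 462)
j + y(√(19 + 4)) = 462 - √(19 + 4) = 462 - √23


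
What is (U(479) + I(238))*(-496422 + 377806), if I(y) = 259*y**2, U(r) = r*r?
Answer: -1767406511992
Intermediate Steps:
U(r) = r**2
(U(479) + I(238))*(-496422 + 377806) = (479**2 + 259*238**2)*(-496422 + 377806) = (229441 + 259*56644)*(-118616) = (229441 + 14670796)*(-118616) = 14900237*(-118616) = -1767406511992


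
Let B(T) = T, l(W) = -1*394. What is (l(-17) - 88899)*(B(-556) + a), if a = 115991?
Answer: -10307537455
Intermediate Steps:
l(W) = -394
(l(-17) - 88899)*(B(-556) + a) = (-394 - 88899)*(-556 + 115991) = -89293*115435 = -10307537455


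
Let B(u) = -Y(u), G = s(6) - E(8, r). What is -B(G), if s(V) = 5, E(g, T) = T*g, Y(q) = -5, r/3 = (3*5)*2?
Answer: -5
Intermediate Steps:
r = 90 (r = 3*((3*5)*2) = 3*(15*2) = 3*30 = 90)
G = -715 (G = 5 - 90*8 = 5 - 1*720 = 5 - 720 = -715)
B(u) = 5 (B(u) = -1*(-5) = 5)
-B(G) = -1*5 = -5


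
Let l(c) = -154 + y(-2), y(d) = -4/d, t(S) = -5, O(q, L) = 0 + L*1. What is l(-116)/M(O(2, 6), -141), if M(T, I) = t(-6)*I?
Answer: -152/705 ≈ -0.21560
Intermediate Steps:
O(q, L) = L (O(q, L) = 0 + L = L)
M(T, I) = -5*I
l(c) = -152 (l(c) = -154 - 4/(-2) = -154 - 4*(-½) = -154 + 2 = -152)
l(-116)/M(O(2, 6), -141) = -152/((-5*(-141))) = -152/705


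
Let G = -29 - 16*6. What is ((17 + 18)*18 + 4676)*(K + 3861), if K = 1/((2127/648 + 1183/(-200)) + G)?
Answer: 882473218641/43076 ≈ 2.0486e+7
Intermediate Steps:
G = -125 (G = -29 - 96 = -125)
K = -675/86152 (K = 1/((2127/648 + 1183/(-200)) - 125) = 1/((2127*(1/648) + 1183*(-1/200)) - 125) = 1/((709/216 - 1183/200) - 125) = 1/(-1777/675 - 125) = 1/(-86152/675) = -675/86152 ≈ -0.0078350)
((17 + 18)*18 + 4676)*(K + 3861) = ((17 + 18)*18 + 4676)*(-675/86152 + 3861) = (35*18 + 4676)*(332632197/86152) = (630 + 4676)*(332632197/86152) = 5306*(332632197/86152) = 882473218641/43076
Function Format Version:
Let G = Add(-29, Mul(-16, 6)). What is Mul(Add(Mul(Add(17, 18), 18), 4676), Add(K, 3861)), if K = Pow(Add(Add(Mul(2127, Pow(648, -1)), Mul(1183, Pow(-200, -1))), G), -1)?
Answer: Rational(882473218641, 43076) ≈ 2.0486e+7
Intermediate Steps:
G = -125 (G = Add(-29, -96) = -125)
K = Rational(-675, 86152) (K = Pow(Add(Add(Mul(2127, Pow(648, -1)), Mul(1183, Pow(-200, -1))), -125), -1) = Pow(Add(Add(Mul(2127, Rational(1, 648)), Mul(1183, Rational(-1, 200))), -125), -1) = Pow(Add(Add(Rational(709, 216), Rational(-1183, 200)), -125), -1) = Pow(Add(Rational(-1777, 675), -125), -1) = Pow(Rational(-86152, 675), -1) = Rational(-675, 86152) ≈ -0.0078350)
Mul(Add(Mul(Add(17, 18), 18), 4676), Add(K, 3861)) = Mul(Add(Mul(Add(17, 18), 18), 4676), Add(Rational(-675, 86152), 3861)) = Mul(Add(Mul(35, 18), 4676), Rational(332632197, 86152)) = Mul(Add(630, 4676), Rational(332632197, 86152)) = Mul(5306, Rational(332632197, 86152)) = Rational(882473218641, 43076)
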